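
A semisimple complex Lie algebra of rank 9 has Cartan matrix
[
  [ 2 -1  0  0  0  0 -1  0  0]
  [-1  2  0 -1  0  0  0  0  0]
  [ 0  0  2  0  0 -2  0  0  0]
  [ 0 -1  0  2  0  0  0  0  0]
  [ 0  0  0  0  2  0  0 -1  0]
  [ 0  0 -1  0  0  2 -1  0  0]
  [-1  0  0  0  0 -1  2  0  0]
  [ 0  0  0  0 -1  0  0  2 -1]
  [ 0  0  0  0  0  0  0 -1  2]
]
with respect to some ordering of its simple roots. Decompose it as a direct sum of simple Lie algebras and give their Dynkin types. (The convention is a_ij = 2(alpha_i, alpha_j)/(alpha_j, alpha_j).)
A3 + C6

The diagram associated to this matrix has two connected components: the simple roots {alpha_5, alpha_8, alpha_9} form a chain of 3 nodes with single edges (A_3), and {alpha_1, alpha_2, alpha_3, alpha_4, alpha_6, alpha_7} form a chain of 6 nodes with a double edge at one end; the terminal node there is the unique long simple root (C_6). A semisimple Lie algebra decomposes uniquely as the direct sum of simple ideals, one per connected component of its Dynkin diagram, so g ≅ A_3 ⊕ C_6 (dimension 15 + 78 = 93).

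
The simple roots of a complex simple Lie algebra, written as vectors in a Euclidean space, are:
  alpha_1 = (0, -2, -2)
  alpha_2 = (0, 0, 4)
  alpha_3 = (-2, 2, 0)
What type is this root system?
C_3 (sp(6))

Compute the Cartan integers a_ij = 2(alpha_i, alpha_j)/(alpha_j, alpha_j); the resulting 3x3 Cartan matrix is
[[2, -1, -1], [-2, 2, 0], [-1, 0, 2]].
The roots have two lengths (squared-length ratio 2:1); the short ones are alpha_{1,3}. The associated Dynkin diagram is a chain of 3 nodes with a double edge at one end; the terminal node there is the unique long simple root (C_3), so the type is C_3 (the algebra sp(6)).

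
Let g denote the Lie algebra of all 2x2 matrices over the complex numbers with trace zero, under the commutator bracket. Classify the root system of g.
This is sl(2), which has dimension 2^2 - 1 = 3 and rank 2 - 1 = 1 (a Cartan subalgebra is the diagonal traceless matrices). In the classification of classical Lie algebras, the special linear algebra sl(n+1) has type A_n; here n = 1, so the Dynkin diagram is a chain of 1 nodes with single edges (A_1). Hence the type is A_1.

A_1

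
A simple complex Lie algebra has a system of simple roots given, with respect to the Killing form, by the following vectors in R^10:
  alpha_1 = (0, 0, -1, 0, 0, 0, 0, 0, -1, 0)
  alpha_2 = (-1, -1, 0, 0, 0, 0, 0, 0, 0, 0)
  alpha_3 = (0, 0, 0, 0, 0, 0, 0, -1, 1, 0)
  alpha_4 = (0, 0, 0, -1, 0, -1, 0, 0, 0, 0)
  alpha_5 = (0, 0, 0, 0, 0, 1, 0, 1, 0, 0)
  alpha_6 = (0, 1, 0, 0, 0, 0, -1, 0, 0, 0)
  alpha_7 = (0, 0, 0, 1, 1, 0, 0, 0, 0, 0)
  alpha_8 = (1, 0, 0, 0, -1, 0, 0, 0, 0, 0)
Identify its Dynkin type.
A_8

Compute the Cartan integers a_ij = 2(alpha_i, alpha_j)/(alpha_j, alpha_j); the resulting 8x8 Cartan matrix is
[[2, 0, -1, 0, 0, 0, 0, 0], [0, 2, 0, 0, 0, -1, 0, -1], [-1, 0, 2, 0, -1, 0, 0, 0], [0, 0, 0, 2, -1, 0, -1, 0], [0, 0, -1, -1, 2, 0, 0, 0], [0, -1, 0, 0, 0, 2, 0, 0], [0, 0, 0, -1, 0, 0, 2, -1], [0, -1, 0, 0, 0, 0, -1, 2]].
All simple roots have the same length, so the diagram is simply laced. The associated Dynkin diagram is a chain of 8 nodes with single edges (A_8), so the type is A_8 (the algebra sl(9)).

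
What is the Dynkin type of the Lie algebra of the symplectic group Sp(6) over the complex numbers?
This is sp(6), which has dimension 6(6+1)/2 = 21 and rank 6/2 = 3. In the classification of classical Lie algebras, the symplectic algebra sp(2n) has type C_n; here n = 3, so the Dynkin diagram is a chain of 3 nodes with a double edge at one end; the terminal node there is the unique long simple root (C_3). Hence the type is C_3.

C_3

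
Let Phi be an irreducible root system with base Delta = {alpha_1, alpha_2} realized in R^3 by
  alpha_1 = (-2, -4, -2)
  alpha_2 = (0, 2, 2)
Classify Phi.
G_2

Compute the Cartan integers a_ij = 2(alpha_i, alpha_j)/(alpha_j, alpha_j); the resulting 2x2 Cartan matrix is
[[2, -3], [-1, 2]].
The roots have two lengths (squared-length ratio 3:1); the short ones are alpha_{2}. The associated Dynkin diagram is two nodes joined by a triple edge (G_2), so the type is G_2.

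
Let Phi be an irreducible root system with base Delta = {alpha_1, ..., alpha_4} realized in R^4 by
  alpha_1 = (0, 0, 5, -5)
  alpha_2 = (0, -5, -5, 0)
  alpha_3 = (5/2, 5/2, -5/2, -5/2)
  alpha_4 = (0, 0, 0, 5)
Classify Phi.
Compute the Cartan integers a_ij = 2(alpha_i, alpha_j)/(alpha_j, alpha_j); the resulting 4x4 Cartan matrix is
[[2, -1, 0, -2], [-1, 2, 0, 0], [0, 0, 2, -1], [-1, 0, -1, 2]].
The roots have two lengths (squared-length ratio 2:1); the short ones are alpha_{3,4}. The associated Dynkin diagram is a chain of 4 nodes with a double edge between the middle two (F_4), so the type is F_4.

type F_4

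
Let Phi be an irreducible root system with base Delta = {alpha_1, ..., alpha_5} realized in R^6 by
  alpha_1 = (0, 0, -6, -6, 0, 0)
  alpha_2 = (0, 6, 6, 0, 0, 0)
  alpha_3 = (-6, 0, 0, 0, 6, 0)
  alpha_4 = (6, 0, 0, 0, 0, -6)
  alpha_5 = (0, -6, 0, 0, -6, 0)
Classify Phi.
A5

Compute the Cartan integers a_ij = 2(alpha_i, alpha_j)/(alpha_j, alpha_j); the resulting 5x5 Cartan matrix is
[[2, -1, 0, 0, 0], [-1, 2, 0, 0, -1], [0, 0, 2, -1, -1], [0, 0, -1, 2, 0], [0, -1, -1, 0, 2]].
All simple roots have the same length, so the diagram is simply laced. The associated Dynkin diagram is a chain of 5 nodes with single edges (A_5), so the type is A_5 (the algebra sl(6)).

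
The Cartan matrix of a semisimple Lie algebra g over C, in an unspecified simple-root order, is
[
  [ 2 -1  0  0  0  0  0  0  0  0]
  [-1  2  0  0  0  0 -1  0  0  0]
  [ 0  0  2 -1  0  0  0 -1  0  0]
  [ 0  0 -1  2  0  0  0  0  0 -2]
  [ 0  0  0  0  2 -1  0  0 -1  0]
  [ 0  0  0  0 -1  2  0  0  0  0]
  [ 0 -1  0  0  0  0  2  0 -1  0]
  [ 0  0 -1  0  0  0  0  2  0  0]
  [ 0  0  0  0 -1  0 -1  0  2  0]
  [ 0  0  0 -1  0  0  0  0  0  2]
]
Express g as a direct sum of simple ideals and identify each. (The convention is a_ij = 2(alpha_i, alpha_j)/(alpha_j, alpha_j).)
type A_6 ⊕ type B_4

The diagram associated to this matrix has two connected components: the simple roots {alpha_1, alpha_2, alpha_5, alpha_6, alpha_7, alpha_9} form a chain of 6 nodes with single edges (A_6), and {alpha_3, alpha_4, alpha_8, alpha_10} form a chain of 4 nodes with a double edge at one end; the terminal node there is the unique short simple root (B_4). A semisimple Lie algebra decomposes uniquely as the direct sum of simple ideals, one per connected component of its Dynkin diagram, so g ≅ A_6 ⊕ B_4 (dimension 48 + 36 = 84).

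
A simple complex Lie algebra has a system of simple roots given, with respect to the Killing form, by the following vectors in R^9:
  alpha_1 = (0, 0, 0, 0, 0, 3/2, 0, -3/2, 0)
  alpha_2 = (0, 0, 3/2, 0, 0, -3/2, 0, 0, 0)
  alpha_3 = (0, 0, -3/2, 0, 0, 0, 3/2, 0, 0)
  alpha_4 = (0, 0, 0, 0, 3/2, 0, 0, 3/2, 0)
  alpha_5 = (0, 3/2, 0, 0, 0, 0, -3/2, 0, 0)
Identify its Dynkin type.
A5

Compute the Cartan integers a_ij = 2(alpha_i, alpha_j)/(alpha_j, alpha_j); the resulting 5x5 Cartan matrix is
[[2, -1, 0, -1, 0], [-1, 2, -1, 0, 0], [0, -1, 2, 0, -1], [-1, 0, 0, 2, 0], [0, 0, -1, 0, 2]].
All simple roots have the same length, so the diagram is simply laced. The associated Dynkin diagram is a chain of 5 nodes with single edges (A_5), so the type is A_5 (the algebra sl(6)).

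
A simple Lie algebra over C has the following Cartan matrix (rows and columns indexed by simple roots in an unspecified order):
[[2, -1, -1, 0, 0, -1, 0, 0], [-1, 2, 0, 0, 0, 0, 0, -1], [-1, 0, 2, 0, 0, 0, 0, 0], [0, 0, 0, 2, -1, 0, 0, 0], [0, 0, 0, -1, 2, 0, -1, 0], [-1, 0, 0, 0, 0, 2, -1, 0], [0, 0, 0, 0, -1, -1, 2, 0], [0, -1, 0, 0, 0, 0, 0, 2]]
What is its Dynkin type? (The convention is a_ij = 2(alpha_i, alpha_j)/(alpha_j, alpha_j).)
The matrix has rank 8 with 2's on the diagonal. Reading the off-diagonal entries as Dynkin edges (a single edge where a_ij = a_ji = -1; a double or triple edge where a_ij * a_ji = 2 or 3), the diagram is a chain of 7 nodes with one extra node attached to the third node from one end (E_8). One simple-root ordering that puts it in standard form is (alpha_8, alpha_3, alpha_2, alpha_1, alpha_6, alpha_7, alpha_5, alpha_4). So the algebra is type E_8.

E_8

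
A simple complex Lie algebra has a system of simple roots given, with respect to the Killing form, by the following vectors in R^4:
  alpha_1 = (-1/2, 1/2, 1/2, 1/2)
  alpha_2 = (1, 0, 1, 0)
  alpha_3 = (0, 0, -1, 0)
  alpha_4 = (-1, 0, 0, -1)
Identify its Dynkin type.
F_4

Compute the Cartan integers a_ij = 2(alpha_i, alpha_j)/(alpha_j, alpha_j); the resulting 4x4 Cartan matrix is
[[2, 0, -1, 0], [0, 2, -2, -1], [-1, -1, 2, 0], [0, -1, 0, 2]].
The roots have two lengths (squared-length ratio 2:1); the short ones are alpha_{1,3}. The associated Dynkin diagram is a chain of 4 nodes with a double edge between the middle two (F_4), so the type is F_4.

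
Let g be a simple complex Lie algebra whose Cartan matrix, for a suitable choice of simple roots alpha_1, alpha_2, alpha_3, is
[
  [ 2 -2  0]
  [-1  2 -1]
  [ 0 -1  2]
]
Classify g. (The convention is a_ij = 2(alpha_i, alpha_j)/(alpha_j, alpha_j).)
The matrix has rank 3 with 2's on the diagonal. Reading the off-diagonal entries as Dynkin edges (a single edge where a_ij = a_ji = -1; a double or triple edge where a_ij * a_ji = 2 or 3), the diagram is a chain of 3 nodes with a double edge at one end; the terminal node there is the unique long simple root (C_3). One simple-root ordering that puts it in standard form is (alpha_3, alpha_2, alpha_1). So the algebra is type C_3, i.e. sp(6).

C_3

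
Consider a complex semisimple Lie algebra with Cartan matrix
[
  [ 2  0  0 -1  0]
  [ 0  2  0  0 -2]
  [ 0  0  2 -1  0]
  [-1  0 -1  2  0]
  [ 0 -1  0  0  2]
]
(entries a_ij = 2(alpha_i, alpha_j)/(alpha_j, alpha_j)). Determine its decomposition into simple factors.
A_3 (sl(4)) + B_2 (so(5))

The diagram associated to this matrix has two connected components: the simple roots {alpha_1, alpha_3, alpha_4} form a chain of 3 nodes with single edges (A_3), and {alpha_2, alpha_5} form a chain of 2 nodes with a double edge at one end; the terminal node there is the unique short simple root (B_2). A semisimple Lie algebra decomposes uniquely as the direct sum of simple ideals, one per connected component of its Dynkin diagram, so g ≅ A_3 ⊕ B_2 (dimension 15 + 10 = 25).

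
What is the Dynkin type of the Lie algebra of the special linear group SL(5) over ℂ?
This is sl(5), which has dimension 5^2 - 1 = 24 and rank 5 - 1 = 4 (a Cartan subalgebra is the diagonal traceless matrices). In the classification of classical Lie algebras, the special linear algebra sl(n+1) has type A_n; here n = 4, so the Dynkin diagram is a chain of 4 nodes with single edges (A_4). Hence the type is A_4.

A_4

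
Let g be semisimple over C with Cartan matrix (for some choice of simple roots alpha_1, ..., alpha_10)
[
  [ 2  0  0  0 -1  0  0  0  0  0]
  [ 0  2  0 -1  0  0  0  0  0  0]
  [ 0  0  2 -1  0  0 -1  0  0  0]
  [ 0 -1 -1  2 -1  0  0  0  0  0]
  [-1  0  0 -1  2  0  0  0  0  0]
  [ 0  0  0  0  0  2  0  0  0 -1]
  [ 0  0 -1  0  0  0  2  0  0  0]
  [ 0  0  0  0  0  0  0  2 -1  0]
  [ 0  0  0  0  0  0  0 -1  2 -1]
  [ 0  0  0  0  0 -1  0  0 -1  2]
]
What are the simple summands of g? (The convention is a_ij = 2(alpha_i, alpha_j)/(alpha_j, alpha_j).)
type A_4 + type E_6

The diagram associated to this matrix has two connected components: the simple roots {alpha_6, alpha_8, alpha_9, alpha_10} form a chain of 4 nodes with single edges (A_4), and {alpha_1, alpha_2, alpha_3, alpha_4, alpha_5, alpha_7} form a chain of 5 nodes with one extra node attached to the third node from one end (E_6). A semisimple Lie algebra decomposes uniquely as the direct sum of simple ideals, one per connected component of its Dynkin diagram, so g ≅ A_4 ⊕ E_6 (dimension 24 + 78 = 102).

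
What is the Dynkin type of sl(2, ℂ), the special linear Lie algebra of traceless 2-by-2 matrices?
This is sl(2), which has dimension 2^2 - 1 = 3 and rank 2 - 1 = 1 (a Cartan subalgebra is the diagonal traceless matrices). In the classification of classical Lie algebras, the special linear algebra sl(n+1) has type A_n; here n = 1, so the Dynkin diagram is a chain of 1 nodes with single edges (A_1). Hence the type is A_1.

type A_1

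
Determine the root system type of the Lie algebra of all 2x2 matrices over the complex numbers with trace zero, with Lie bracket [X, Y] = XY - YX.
A_1

This is sl(2), which has dimension 2^2 - 1 = 3 and rank 2 - 1 = 1 (a Cartan subalgebra is the diagonal traceless matrices). In the classification of classical Lie algebras, the special linear algebra sl(n+1) has type A_n; here n = 1, so the Dynkin diagram is a chain of 1 nodes with single edges (A_1). Hence the type is A_1.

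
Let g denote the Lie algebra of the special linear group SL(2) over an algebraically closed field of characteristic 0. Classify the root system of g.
type A_1

This is sl(2), which has dimension 2^2 - 1 = 3 and rank 2 - 1 = 1 (a Cartan subalgebra is the diagonal traceless matrices). In the classification of classical Lie algebras, the special linear algebra sl(n+1) has type A_n; here n = 1, so the Dynkin diagram is a chain of 1 nodes with single edges (A_1). Hence the type is A_1.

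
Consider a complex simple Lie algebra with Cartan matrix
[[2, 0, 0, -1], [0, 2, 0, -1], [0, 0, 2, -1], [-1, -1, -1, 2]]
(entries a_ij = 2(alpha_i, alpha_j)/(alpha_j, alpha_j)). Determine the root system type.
The matrix has rank 4 with 2's on the diagonal. Reading the off-diagonal entries as Dynkin edges (a single edge where a_ij = a_ji = -1; a double or triple edge where a_ij * a_ji = 2 or 3), the diagram is a chain of 2 nodes with a fork of two nodes at one end (D_4). One simple-root ordering that puts it in standard form is (alpha_3, alpha_4, alpha_1, alpha_2). So the algebra is type D_4, i.e. so(8).

D_4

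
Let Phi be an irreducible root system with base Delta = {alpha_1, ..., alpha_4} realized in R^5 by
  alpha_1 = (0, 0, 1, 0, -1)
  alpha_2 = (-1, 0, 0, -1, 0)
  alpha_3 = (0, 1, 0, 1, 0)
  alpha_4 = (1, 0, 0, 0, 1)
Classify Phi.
Compute the Cartan integers a_ij = 2(alpha_i, alpha_j)/(alpha_j, alpha_j); the resulting 4x4 Cartan matrix is
[[2, 0, 0, -1], [0, 2, -1, -1], [0, -1, 2, 0], [-1, -1, 0, 2]].
All simple roots have the same length, so the diagram is simply laced. The associated Dynkin diagram is a chain of 4 nodes with single edges (A_4), so the type is A_4 (the algebra sl(5)).

type A_4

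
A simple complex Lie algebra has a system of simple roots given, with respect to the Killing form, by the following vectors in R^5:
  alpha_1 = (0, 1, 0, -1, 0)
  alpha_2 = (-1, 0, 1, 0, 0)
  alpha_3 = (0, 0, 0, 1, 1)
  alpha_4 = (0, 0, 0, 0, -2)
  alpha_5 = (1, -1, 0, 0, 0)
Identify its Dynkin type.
C5

Compute the Cartan integers a_ij = 2(alpha_i, alpha_j)/(alpha_j, alpha_j); the resulting 5x5 Cartan matrix is
[[2, 0, -1, 0, -1], [0, 2, 0, 0, -1], [-1, 0, 2, -1, 0], [0, 0, -2, 2, 0], [-1, -1, 0, 0, 2]].
The roots have two lengths (squared-length ratio 2:1); the short ones are alpha_{1,2,3,5}. The associated Dynkin diagram is a chain of 5 nodes with a double edge at one end; the terminal node there is the unique long simple root (C_5), so the type is C_5 (the algebra sp(10)).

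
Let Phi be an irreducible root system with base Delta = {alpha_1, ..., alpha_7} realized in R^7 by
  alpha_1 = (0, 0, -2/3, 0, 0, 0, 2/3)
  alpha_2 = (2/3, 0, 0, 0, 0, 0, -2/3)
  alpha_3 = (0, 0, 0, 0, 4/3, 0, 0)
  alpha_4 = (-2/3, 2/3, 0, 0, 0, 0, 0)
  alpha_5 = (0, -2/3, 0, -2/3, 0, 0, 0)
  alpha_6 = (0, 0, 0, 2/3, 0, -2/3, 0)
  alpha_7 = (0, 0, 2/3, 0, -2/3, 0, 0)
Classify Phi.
Compute the Cartan integers a_ij = 2(alpha_i, alpha_j)/(alpha_j, alpha_j); the resulting 7x7 Cartan matrix is
[[2, -1, 0, 0, 0, 0, -1], [-1, 2, 0, -1, 0, 0, 0], [0, 0, 2, 0, 0, 0, -2], [0, -1, 0, 2, -1, 0, 0], [0, 0, 0, -1, 2, -1, 0], [0, 0, 0, 0, -1, 2, 0], [-1, 0, -1, 0, 0, 0, 2]].
The roots have two lengths (squared-length ratio 2:1); the short ones are alpha_{1,2,4,5,6,7}. The associated Dynkin diagram is a chain of 7 nodes with a double edge at one end; the terminal node there is the unique long simple root (C_7), so the type is C_7 (the algebra sp(14)).

C_7 (sp(14))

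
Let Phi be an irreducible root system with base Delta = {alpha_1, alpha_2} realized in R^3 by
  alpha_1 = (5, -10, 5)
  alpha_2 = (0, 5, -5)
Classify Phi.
Compute the Cartan integers a_ij = 2(alpha_i, alpha_j)/(alpha_j, alpha_j); the resulting 2x2 Cartan matrix is
[[2, -3], [-1, 2]].
The roots have two lengths (squared-length ratio 3:1); the short ones are alpha_{2}. The associated Dynkin diagram is two nodes joined by a triple edge (G_2), so the type is G_2.

G_2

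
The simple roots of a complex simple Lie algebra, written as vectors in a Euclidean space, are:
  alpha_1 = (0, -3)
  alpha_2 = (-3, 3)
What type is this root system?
B2

Compute the Cartan integers a_ij = 2(alpha_i, alpha_j)/(alpha_j, alpha_j); the resulting 2x2 Cartan matrix is
[[2, -1], [-2, 2]].
The roots have two lengths (squared-length ratio 2:1); the short ones are alpha_{1}. The associated Dynkin diagram is a chain of 2 nodes with a double edge at one end; the terminal node there is the unique short simple root (B_2), so the type is B_2 (the algebra so(5)).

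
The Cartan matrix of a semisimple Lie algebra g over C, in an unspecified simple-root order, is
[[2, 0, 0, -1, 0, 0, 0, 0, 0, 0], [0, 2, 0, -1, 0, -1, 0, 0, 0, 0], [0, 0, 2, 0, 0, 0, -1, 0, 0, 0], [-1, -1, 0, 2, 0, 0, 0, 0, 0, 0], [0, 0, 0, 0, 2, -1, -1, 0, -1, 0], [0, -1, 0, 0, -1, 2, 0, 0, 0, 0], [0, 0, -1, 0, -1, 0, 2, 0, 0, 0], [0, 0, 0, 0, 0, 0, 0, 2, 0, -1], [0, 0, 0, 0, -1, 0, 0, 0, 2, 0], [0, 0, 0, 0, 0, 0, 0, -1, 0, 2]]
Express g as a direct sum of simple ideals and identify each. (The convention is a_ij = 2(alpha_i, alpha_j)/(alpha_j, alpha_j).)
A_2 + E_8

The diagram associated to this matrix has two connected components: the simple roots {alpha_8, alpha_10} form a chain of 2 nodes with single edges (A_2), and {alpha_1, alpha_2, alpha_3, alpha_4, alpha_5, alpha_6, alpha_7, alpha_9} form a chain of 7 nodes with one extra node attached to the third node from one end (E_8). A semisimple Lie algebra decomposes uniquely as the direct sum of simple ideals, one per connected component of its Dynkin diagram, so g ≅ A_2 ⊕ E_8 (dimension 8 + 248 = 256).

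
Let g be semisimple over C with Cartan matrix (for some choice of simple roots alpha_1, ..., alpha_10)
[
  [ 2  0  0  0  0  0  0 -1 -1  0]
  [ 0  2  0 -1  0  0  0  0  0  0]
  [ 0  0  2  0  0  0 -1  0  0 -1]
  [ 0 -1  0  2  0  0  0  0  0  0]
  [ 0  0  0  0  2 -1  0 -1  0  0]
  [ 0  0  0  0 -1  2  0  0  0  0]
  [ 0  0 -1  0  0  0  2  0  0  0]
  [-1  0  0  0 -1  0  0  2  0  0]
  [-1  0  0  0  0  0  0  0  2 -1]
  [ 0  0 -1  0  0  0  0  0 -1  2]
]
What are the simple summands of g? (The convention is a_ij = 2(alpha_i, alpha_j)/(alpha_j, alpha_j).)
The diagram associated to this matrix has two connected components: the simple roots {alpha_2, alpha_4} form a chain of 2 nodes with single edges (A_2), and {alpha_1, alpha_3, alpha_5, alpha_6, alpha_7, alpha_8, alpha_9, alpha_10} form a chain of 8 nodes with single edges (A_8). A semisimple Lie algebra decomposes uniquely as the direct sum of simple ideals, one per connected component of its Dynkin diagram, so g ≅ A_2 ⊕ A_8 (dimension 8 + 80 = 88).

A2 ⊕ A8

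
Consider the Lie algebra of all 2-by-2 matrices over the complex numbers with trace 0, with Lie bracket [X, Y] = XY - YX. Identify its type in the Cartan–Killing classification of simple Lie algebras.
A_1

This is sl(2), which has dimension 2^2 - 1 = 3 and rank 2 - 1 = 1 (a Cartan subalgebra is the diagonal traceless matrices). In the classification of classical Lie algebras, the special linear algebra sl(n+1) has type A_n; here n = 1, so the Dynkin diagram is a chain of 1 nodes with single edges (A_1). Hence the type is A_1.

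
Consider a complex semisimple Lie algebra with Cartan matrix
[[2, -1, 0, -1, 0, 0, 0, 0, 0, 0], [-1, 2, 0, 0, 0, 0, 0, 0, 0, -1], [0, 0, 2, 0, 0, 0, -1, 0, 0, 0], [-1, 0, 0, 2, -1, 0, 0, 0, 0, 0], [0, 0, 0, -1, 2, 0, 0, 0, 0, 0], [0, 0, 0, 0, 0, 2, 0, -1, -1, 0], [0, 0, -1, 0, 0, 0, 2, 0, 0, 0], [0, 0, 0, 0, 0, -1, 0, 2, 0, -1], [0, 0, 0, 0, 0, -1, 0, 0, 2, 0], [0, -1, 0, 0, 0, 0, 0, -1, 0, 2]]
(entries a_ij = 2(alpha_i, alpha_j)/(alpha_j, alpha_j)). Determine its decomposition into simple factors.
type A_2 + type A_8

The diagram associated to this matrix has two connected components: the simple roots {alpha_3, alpha_7} form a chain of 2 nodes with single edges (A_2), and {alpha_1, alpha_2, alpha_4, alpha_5, alpha_6, alpha_8, alpha_9, alpha_10} form a chain of 8 nodes with single edges (A_8). A semisimple Lie algebra decomposes uniquely as the direct sum of simple ideals, one per connected component of its Dynkin diagram, so g ≅ A_2 ⊕ A_8 (dimension 8 + 80 = 88).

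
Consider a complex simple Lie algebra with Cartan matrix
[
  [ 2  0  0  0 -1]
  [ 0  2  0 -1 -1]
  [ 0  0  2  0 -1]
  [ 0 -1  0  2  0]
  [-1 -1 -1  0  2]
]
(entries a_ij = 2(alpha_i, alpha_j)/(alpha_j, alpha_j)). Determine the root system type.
type D_5

The matrix has rank 5 with 2's on the diagonal. Reading the off-diagonal entries as Dynkin edges (a single edge where a_ij = a_ji = -1; a double or triple edge where a_ij * a_ji = 2 or 3), the diagram is a chain of 3 nodes with a fork of two nodes at one end (D_5). One simple-root ordering that puts it in standard form is (alpha_4, alpha_2, alpha_5, alpha_1, alpha_3). So the algebra is type D_5, i.e. so(10).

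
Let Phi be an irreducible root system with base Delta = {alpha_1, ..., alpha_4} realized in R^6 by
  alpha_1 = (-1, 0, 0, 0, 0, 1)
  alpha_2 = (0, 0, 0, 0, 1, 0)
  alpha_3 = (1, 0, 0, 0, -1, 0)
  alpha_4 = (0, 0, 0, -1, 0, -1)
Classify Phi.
B4

Compute the Cartan integers a_ij = 2(alpha_i, alpha_j)/(alpha_j, alpha_j); the resulting 4x4 Cartan matrix is
[[2, 0, -1, -1], [0, 2, -1, 0], [-1, -2, 2, 0], [-1, 0, 0, 2]].
The roots have two lengths (squared-length ratio 2:1); the short ones are alpha_{2}. The associated Dynkin diagram is a chain of 4 nodes with a double edge at one end; the terminal node there is the unique short simple root (B_4), so the type is B_4 (the algebra so(9)).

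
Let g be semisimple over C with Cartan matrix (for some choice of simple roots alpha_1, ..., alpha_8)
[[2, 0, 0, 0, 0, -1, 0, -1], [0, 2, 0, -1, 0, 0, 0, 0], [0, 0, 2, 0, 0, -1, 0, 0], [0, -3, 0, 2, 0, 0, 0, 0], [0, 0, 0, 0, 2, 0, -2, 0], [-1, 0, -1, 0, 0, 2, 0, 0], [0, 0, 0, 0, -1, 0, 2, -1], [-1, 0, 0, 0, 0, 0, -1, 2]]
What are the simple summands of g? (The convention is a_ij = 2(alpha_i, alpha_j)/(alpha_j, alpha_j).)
The diagram associated to this matrix has two connected components: the simple roots {alpha_1, alpha_3, alpha_5, alpha_6, alpha_7, alpha_8} form a chain of 6 nodes with a double edge at one end; the terminal node there is the unique long simple root (C_6), and {alpha_2, alpha_4} form two nodes joined by a triple edge (G_2). A semisimple Lie algebra decomposes uniquely as the direct sum of simple ideals, one per connected component of its Dynkin diagram, so g ≅ C_6 ⊕ G_2 (dimension 78 + 14 = 92).

C6 + G2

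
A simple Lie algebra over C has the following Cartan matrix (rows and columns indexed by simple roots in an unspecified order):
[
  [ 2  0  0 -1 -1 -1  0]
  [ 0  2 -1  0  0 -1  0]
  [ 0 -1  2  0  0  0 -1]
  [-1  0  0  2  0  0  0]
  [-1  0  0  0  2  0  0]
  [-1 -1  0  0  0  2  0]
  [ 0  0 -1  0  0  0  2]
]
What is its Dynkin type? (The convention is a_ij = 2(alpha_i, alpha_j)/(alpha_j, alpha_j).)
type D_7

The matrix has rank 7 with 2's on the diagonal. Reading the off-diagonal entries as Dynkin edges (a single edge where a_ij = a_ji = -1; a double or triple edge where a_ij * a_ji = 2 or 3), the diagram is a chain of 5 nodes with a fork of two nodes at one end (D_7). One simple-root ordering that puts it in standard form is (alpha_7, alpha_3, alpha_2, alpha_6, alpha_1, alpha_4, alpha_5). So the algebra is type D_7, i.e. so(14).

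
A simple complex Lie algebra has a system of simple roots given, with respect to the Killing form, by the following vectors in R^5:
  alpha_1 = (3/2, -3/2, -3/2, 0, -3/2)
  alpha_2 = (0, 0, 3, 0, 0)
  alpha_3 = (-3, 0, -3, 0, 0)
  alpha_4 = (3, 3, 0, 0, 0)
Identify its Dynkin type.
type F_4

Compute the Cartan integers a_ij = 2(alpha_i, alpha_j)/(alpha_j, alpha_j); the resulting 4x4 Cartan matrix is
[[2, -1, 0, 0], [-1, 2, -1, 0], [0, -2, 2, -1], [0, 0, -1, 2]].
The roots have two lengths (squared-length ratio 2:1); the short ones are alpha_{1,2}. The associated Dynkin diagram is a chain of 4 nodes with a double edge between the middle two (F_4), so the type is F_4.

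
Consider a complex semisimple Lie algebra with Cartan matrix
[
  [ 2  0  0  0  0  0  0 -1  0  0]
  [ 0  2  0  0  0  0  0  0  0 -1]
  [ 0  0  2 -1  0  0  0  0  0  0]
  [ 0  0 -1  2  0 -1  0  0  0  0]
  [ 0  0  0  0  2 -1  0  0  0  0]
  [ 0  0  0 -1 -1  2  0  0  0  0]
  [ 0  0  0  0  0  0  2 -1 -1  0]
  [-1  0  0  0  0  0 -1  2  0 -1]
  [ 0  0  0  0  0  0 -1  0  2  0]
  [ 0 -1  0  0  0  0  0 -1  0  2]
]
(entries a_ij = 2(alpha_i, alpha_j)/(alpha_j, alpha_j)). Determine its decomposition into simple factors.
A4 + E6

The diagram associated to this matrix has two connected components: the simple roots {alpha_3, alpha_4, alpha_5, alpha_6} form a chain of 4 nodes with single edges (A_4), and {alpha_1, alpha_2, alpha_7, alpha_8, alpha_9, alpha_10} form a chain of 5 nodes with one extra node attached to the third node from one end (E_6). A semisimple Lie algebra decomposes uniquely as the direct sum of simple ideals, one per connected component of its Dynkin diagram, so g ≅ A_4 ⊕ E_6 (dimension 24 + 78 = 102).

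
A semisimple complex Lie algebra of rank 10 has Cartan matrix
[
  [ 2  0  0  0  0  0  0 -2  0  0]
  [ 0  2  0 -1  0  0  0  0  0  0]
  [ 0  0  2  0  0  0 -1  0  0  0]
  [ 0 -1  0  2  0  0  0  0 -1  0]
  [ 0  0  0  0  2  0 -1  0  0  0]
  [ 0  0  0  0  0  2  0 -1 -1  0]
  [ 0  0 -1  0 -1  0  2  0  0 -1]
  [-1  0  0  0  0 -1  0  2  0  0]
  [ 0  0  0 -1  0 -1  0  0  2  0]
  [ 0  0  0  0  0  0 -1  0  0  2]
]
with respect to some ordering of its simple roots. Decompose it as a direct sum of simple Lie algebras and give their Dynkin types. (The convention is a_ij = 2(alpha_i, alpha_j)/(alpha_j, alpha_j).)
C_6 (sp(12)) ⊕ D_4 (so(8))

The diagram associated to this matrix has two connected components: the simple roots {alpha_1, alpha_2, alpha_4, alpha_6, alpha_8, alpha_9} form a chain of 6 nodes with a double edge at one end; the terminal node there is the unique long simple root (C_6), and {alpha_3, alpha_5, alpha_7, alpha_10} form a chain of 2 nodes with a fork of two nodes at one end (D_4). A semisimple Lie algebra decomposes uniquely as the direct sum of simple ideals, one per connected component of its Dynkin diagram, so g ≅ C_6 ⊕ D_4 (dimension 78 + 28 = 106).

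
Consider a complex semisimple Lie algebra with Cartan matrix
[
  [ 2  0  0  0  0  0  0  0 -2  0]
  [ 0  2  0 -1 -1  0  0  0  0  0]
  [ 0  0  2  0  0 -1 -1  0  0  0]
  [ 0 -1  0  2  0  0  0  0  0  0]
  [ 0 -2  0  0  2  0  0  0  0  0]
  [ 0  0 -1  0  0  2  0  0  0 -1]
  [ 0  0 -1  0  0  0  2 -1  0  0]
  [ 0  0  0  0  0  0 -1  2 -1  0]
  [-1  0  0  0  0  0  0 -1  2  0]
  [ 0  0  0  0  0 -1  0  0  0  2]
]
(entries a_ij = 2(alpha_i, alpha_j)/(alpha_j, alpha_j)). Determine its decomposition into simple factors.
The diagram associated to this matrix has two connected components: the simple roots {alpha_2, alpha_4, alpha_5} form a chain of 3 nodes with a double edge at one end; the terminal node there is the unique long simple root (C_3), and {alpha_1, alpha_3, alpha_6, alpha_7, alpha_8, alpha_9, alpha_10} form a chain of 7 nodes with a double edge at one end; the terminal node there is the unique long simple root (C_7). A semisimple Lie algebra decomposes uniquely as the direct sum of simple ideals, one per connected component of its Dynkin diagram, so g ≅ C_3 ⊕ C_7 (dimension 21 + 105 = 126).

C_3 (sp(6)) ⊕ C_7 (sp(14))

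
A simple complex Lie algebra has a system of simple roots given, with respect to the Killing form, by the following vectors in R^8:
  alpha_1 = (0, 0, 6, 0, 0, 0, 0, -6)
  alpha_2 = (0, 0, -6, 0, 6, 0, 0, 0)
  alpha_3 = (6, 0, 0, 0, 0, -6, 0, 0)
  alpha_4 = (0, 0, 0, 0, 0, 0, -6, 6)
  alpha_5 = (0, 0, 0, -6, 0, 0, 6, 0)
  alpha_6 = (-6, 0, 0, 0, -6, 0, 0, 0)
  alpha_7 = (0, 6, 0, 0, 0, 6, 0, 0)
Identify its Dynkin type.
type A_7

Compute the Cartan integers a_ij = 2(alpha_i, alpha_j)/(alpha_j, alpha_j); the resulting 7x7 Cartan matrix is
[[2, -1, 0, -1, 0, 0, 0], [-1, 2, 0, 0, 0, -1, 0], [0, 0, 2, 0, 0, -1, -1], [-1, 0, 0, 2, -1, 0, 0], [0, 0, 0, -1, 2, 0, 0], [0, -1, -1, 0, 0, 2, 0], [0, 0, -1, 0, 0, 0, 2]].
All simple roots have the same length, so the diagram is simply laced. The associated Dynkin diagram is a chain of 7 nodes with single edges (A_7), so the type is A_7 (the algebra sl(8)).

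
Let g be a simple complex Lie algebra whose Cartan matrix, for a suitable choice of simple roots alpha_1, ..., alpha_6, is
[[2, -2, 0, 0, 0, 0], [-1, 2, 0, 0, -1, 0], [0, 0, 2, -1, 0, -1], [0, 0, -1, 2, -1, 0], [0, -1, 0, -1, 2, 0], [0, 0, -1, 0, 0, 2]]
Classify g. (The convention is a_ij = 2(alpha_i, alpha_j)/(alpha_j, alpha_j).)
C6

The matrix has rank 6 with 2's on the diagonal. Reading the off-diagonal entries as Dynkin edges (a single edge where a_ij = a_ji = -1; a double or triple edge where a_ij * a_ji = 2 or 3), the diagram is a chain of 6 nodes with a double edge at one end; the terminal node there is the unique long simple root (C_6). One simple-root ordering that puts it in standard form is (alpha_6, alpha_3, alpha_4, alpha_5, alpha_2, alpha_1). So the algebra is type C_6, i.e. sp(12).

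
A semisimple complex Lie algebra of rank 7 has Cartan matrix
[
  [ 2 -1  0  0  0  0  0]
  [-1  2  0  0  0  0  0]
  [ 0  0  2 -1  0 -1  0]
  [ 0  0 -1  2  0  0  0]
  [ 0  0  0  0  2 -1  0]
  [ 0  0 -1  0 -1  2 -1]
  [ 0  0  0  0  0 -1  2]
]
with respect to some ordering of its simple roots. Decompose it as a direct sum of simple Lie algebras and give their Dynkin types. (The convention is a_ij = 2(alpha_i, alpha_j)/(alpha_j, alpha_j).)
A_2 ⊕ D_5

The diagram associated to this matrix has two connected components: the simple roots {alpha_1, alpha_2} form a chain of 2 nodes with single edges (A_2), and {alpha_3, alpha_4, alpha_5, alpha_6, alpha_7} form a chain of 3 nodes with a fork of two nodes at one end (D_5). A semisimple Lie algebra decomposes uniquely as the direct sum of simple ideals, one per connected component of its Dynkin diagram, so g ≅ A_2 ⊕ D_5 (dimension 8 + 45 = 53).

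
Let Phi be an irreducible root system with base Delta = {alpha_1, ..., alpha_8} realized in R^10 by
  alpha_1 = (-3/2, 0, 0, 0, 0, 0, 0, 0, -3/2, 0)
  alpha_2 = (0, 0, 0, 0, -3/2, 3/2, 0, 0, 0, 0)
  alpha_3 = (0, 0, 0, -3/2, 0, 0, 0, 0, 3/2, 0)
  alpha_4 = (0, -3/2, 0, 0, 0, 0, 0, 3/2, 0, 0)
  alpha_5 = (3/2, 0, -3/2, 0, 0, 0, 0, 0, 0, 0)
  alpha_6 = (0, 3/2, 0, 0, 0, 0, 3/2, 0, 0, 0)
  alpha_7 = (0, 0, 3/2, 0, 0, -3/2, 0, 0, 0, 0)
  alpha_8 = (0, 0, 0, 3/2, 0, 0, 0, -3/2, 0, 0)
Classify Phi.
A8

Compute the Cartan integers a_ij = 2(alpha_i, alpha_j)/(alpha_j, alpha_j); the resulting 8x8 Cartan matrix is
[[2, 0, -1, 0, -1, 0, 0, 0], [0, 2, 0, 0, 0, 0, -1, 0], [-1, 0, 2, 0, 0, 0, 0, -1], [0, 0, 0, 2, 0, -1, 0, -1], [-1, 0, 0, 0, 2, 0, -1, 0], [0, 0, 0, -1, 0, 2, 0, 0], [0, -1, 0, 0, -1, 0, 2, 0], [0, 0, -1, -1, 0, 0, 0, 2]].
All simple roots have the same length, so the diagram is simply laced. The associated Dynkin diagram is a chain of 8 nodes with single edges (A_8), so the type is A_8 (the algebra sl(9)).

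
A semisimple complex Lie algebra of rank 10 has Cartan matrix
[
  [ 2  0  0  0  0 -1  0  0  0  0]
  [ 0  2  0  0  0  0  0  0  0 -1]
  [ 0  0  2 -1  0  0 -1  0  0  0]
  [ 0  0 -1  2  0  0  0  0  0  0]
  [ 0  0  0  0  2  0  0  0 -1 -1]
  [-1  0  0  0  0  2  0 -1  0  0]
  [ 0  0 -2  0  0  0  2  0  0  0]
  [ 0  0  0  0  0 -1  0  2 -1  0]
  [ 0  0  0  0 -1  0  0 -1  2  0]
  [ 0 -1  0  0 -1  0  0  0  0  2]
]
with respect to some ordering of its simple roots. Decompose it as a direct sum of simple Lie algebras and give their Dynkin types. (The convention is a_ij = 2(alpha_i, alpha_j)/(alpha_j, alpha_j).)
The diagram associated to this matrix has two connected components: the simple roots {alpha_1, alpha_2, alpha_5, alpha_6, alpha_8, alpha_9, alpha_10} form a chain of 7 nodes with single edges (A_7), and {alpha_3, alpha_4, alpha_7} form a chain of 3 nodes with a double edge at one end; the terminal node there is the unique long simple root (C_3). A semisimple Lie algebra decomposes uniquely as the direct sum of simple ideals, one per connected component of its Dynkin diagram, so g ≅ A_7 ⊕ C_3 (dimension 63 + 21 = 84).

A_7 (sl(8)) ⊕ C_3 (sp(6))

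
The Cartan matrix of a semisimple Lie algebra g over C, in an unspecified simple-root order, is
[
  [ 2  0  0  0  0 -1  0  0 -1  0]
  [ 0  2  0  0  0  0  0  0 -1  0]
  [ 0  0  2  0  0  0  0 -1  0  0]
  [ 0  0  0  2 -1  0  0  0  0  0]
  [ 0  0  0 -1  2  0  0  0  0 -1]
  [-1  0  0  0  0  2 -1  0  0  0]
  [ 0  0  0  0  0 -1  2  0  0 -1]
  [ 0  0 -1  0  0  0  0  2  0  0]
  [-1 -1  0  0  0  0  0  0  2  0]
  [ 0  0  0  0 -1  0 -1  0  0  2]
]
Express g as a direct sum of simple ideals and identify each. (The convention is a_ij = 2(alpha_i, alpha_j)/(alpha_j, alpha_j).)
type A_2 ⊕ type A_8

The diagram associated to this matrix has two connected components: the simple roots {alpha_3, alpha_8} form a chain of 2 nodes with single edges (A_2), and {alpha_1, alpha_2, alpha_4, alpha_5, alpha_6, alpha_7, alpha_9, alpha_10} form a chain of 8 nodes with single edges (A_8). A semisimple Lie algebra decomposes uniquely as the direct sum of simple ideals, one per connected component of its Dynkin diagram, so g ≅ A_2 ⊕ A_8 (dimension 8 + 80 = 88).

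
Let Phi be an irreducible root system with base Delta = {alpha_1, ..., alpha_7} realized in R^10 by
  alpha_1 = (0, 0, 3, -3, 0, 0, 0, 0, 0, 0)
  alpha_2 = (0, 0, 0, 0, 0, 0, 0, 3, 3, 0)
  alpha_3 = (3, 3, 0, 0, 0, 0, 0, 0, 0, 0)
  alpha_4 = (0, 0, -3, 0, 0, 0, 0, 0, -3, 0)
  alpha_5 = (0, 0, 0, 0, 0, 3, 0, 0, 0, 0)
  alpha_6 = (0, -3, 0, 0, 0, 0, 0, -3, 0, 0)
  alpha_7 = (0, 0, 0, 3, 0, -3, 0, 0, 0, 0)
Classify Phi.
Compute the Cartan integers a_ij = 2(alpha_i, alpha_j)/(alpha_j, alpha_j); the resulting 7x7 Cartan matrix is
[[2, 0, 0, -1, 0, 0, -1], [0, 2, 0, -1, 0, -1, 0], [0, 0, 2, 0, 0, -1, 0], [-1, -1, 0, 2, 0, 0, 0], [0, 0, 0, 0, 2, 0, -1], [0, -1, -1, 0, 0, 2, 0], [-1, 0, 0, 0, -2, 0, 2]].
The roots have two lengths (squared-length ratio 2:1); the short ones are alpha_{5}. The associated Dynkin diagram is a chain of 7 nodes with a double edge at one end; the terminal node there is the unique short simple root (B_7), so the type is B_7 (the algebra so(15)).

type B_7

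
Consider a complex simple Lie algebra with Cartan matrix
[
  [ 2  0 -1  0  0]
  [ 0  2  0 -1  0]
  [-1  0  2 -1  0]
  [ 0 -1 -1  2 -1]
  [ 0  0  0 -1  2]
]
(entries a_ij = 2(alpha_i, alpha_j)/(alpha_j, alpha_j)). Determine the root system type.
type D_5

The matrix has rank 5 with 2's on the diagonal. Reading the off-diagonal entries as Dynkin edges (a single edge where a_ij = a_ji = -1; a double or triple edge where a_ij * a_ji = 2 or 3), the diagram is a chain of 3 nodes with a fork of two nodes at one end (D_5). One simple-root ordering that puts it in standard form is (alpha_1, alpha_3, alpha_4, alpha_5, alpha_2). So the algebra is type D_5, i.e. so(10).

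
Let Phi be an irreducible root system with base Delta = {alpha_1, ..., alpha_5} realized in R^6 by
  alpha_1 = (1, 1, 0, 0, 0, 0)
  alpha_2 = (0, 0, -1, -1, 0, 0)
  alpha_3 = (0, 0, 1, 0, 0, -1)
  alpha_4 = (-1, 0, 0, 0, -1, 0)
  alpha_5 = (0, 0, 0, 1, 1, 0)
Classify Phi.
A_5 (sl(6))

Compute the Cartan integers a_ij = 2(alpha_i, alpha_j)/(alpha_j, alpha_j); the resulting 5x5 Cartan matrix is
[[2, 0, 0, -1, 0], [0, 2, -1, 0, -1], [0, -1, 2, 0, 0], [-1, 0, 0, 2, -1], [0, -1, 0, -1, 2]].
All simple roots have the same length, so the diagram is simply laced. The associated Dynkin diagram is a chain of 5 nodes with single edges (A_5), so the type is A_5 (the algebra sl(6)).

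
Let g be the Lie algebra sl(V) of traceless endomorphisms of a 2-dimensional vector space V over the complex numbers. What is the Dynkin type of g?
This is sl(2), which has dimension 2^2 - 1 = 3 and rank 2 - 1 = 1 (a Cartan subalgebra is the diagonal traceless matrices). In the classification of classical Lie algebras, the special linear algebra sl(n+1) has type A_n; here n = 1, so the Dynkin diagram is a chain of 1 nodes with single edges (A_1). Hence the type is A_1.

A_1 (sl(2))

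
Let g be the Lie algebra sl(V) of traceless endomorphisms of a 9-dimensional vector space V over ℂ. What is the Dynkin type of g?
This is sl(9), which has dimension 9^2 - 1 = 80 and rank 9 - 1 = 8 (a Cartan subalgebra is the diagonal traceless matrices). In the classification of classical Lie algebras, the special linear algebra sl(n+1) has type A_n; here n = 8, so the Dynkin diagram is a chain of 8 nodes with single edges (A_8). Hence the type is A_8.

type A_8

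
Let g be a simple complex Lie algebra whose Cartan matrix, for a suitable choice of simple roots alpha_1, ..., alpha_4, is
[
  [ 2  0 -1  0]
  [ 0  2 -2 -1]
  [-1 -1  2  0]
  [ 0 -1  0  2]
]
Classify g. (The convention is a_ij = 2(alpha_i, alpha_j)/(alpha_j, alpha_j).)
The matrix has rank 4 with 2's on the diagonal. Reading the off-diagonal entries as Dynkin edges (a single edge where a_ij = a_ji = -1; a double or triple edge where a_ij * a_ji = 2 or 3), the diagram is a chain of 4 nodes with a double edge between the middle two (F_4). One simple-root ordering that puts it in standard form is (alpha_4, alpha_2, alpha_3, alpha_1). So the algebra is type F_4.

F4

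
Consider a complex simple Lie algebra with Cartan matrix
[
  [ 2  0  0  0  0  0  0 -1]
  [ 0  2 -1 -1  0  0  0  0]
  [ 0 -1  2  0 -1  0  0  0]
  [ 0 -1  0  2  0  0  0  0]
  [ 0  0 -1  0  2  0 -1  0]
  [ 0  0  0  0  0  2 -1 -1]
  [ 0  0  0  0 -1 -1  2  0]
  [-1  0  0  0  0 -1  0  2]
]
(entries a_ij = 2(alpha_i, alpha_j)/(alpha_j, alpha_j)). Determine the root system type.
The matrix has rank 8 with 2's on the diagonal. Reading the off-diagonal entries as Dynkin edges (a single edge where a_ij = a_ji = -1; a double or triple edge where a_ij * a_ji = 2 or 3), the diagram is a chain of 8 nodes with single edges (A_8). One simple-root ordering that puts it in standard form is (alpha_4, alpha_2, alpha_3, alpha_5, alpha_7, alpha_6, alpha_8, alpha_1). So the algebra is type A_8, i.e. sl(9).

type A_8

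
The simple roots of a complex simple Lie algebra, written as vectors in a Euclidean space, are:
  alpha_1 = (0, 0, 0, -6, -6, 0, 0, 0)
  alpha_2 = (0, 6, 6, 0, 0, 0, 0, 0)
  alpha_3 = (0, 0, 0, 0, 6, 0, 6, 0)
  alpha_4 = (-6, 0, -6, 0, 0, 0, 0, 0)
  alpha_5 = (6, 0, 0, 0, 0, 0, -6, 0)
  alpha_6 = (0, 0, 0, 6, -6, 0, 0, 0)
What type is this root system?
Compute the Cartan integers a_ij = 2(alpha_i, alpha_j)/(alpha_j, alpha_j); the resulting 6x6 Cartan matrix is
[[2, 0, -1, 0, 0, 0], [0, 2, 0, -1, 0, 0], [-1, 0, 2, 0, -1, -1], [0, -1, 0, 2, -1, 0], [0, 0, -1, -1, 2, 0], [0, 0, -1, 0, 0, 2]].
All simple roots have the same length, so the diagram is simply laced. The associated Dynkin diagram is a chain of 4 nodes with a fork of two nodes at one end (D_6), so the type is D_6 (the algebra so(12)).

D6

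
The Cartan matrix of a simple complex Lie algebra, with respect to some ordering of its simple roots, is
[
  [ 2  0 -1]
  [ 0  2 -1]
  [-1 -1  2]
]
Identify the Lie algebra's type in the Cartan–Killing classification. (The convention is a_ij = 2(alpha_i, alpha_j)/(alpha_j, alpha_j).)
A_3

The matrix has rank 3 with 2's on the diagonal. Reading the off-diagonal entries as Dynkin edges (a single edge where a_ij = a_ji = -1; a double or triple edge where a_ij * a_ji = 2 or 3), the diagram is a chain of 3 nodes with single edges (A_3). One simple-root ordering that puts it in standard form is (alpha_1, alpha_3, alpha_2). So the algebra is type A_3, i.e. sl(4).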